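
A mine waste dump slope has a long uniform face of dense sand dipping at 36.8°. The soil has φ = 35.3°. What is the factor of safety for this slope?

FS = 0.95

For a dry cohesionless infinite slope the factor of safety is FS = tanφ / tanβ.
FS = tan35.3° / tan36.8° = 0.7080 / 0.7481 = 0.946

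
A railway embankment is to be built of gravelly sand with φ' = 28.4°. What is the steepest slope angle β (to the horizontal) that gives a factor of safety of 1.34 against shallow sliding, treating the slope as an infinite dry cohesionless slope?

For an infinite dry cohesionless slope FS = tanφ'/tanβ, so tanβ = tanφ' / FS.
tanβ = tan28.4° / 1.34 = 0.5407 / 1.34 = 0.4035
β = arctan(0.4035) = 21.97°

β = 22.0°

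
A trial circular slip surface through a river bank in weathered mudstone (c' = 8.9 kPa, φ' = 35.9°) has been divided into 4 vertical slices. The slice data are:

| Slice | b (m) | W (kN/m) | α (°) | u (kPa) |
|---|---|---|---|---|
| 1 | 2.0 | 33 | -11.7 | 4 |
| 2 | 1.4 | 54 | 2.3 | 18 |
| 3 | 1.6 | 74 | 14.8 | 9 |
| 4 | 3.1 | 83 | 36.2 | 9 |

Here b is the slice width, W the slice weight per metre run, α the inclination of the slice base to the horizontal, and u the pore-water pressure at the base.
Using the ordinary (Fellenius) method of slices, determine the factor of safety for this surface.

Ordinary method of slices: FS = Σ[c'·Δl_i + (W_i cosα_i − u_i·Δl_i)·tanφ'] / Σ W_i sinα_i, with Δl_i = b_i / cosα_i.
Slice 1: Δl = 2.0/cos(-11.7°) = 2.042 m; N'_1 = 33·cos(-11.7°) − 4·2.042 = 24.1; c'Δl = 18.18; W sinα = -6.7
Slice 2: Δl = 1.4/cos2.3° = 1.401 m; N'_2 = 54·cos2.3° − 18·1.401 = 28.7; c'Δl = 12.47; W sinα = 2.2
Slice 3: Δl = 1.6/cos14.8° = 1.655 m; N'_3 = 74·cos14.8° − 9·1.655 = 56.7; c'Δl = 14.73; W sinα = 18.9
Slice 4: Δl = 3.1/cos36.2° = 3.842 m; N'_4 = 83·cos36.2° − 9·3.842 = 32.4; c'Δl = 34.19; W sinα = 49.0
Σc'Δl = 79.6 kN/m; ΣN' = 141.9 kN/m; ΣW sinα = 63.4 kN/m
Resisting = 79.6 + 141.9·tan35.9° = 79.6 + 102.7 = 182.3 kN/m
FS = 182.3 / 63.4 = 2.876

FS = 2.88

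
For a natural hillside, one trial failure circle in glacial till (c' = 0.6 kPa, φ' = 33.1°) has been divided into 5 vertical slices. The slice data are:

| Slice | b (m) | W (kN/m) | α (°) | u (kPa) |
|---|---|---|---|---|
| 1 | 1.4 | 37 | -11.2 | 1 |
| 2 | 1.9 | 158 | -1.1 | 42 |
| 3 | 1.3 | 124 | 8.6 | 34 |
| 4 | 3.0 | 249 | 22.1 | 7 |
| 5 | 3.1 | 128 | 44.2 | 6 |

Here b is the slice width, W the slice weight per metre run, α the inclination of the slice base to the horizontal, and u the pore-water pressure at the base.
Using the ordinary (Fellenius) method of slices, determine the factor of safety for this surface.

FS = 1.62

Ordinary method of slices: FS = Σ[c'·Δl_i + (W_i cosα_i − u_i·Δl_i)·tanφ'] / Σ W_i sinα_i, with Δl_i = b_i / cosα_i.
Slice 1: Δl = 1.4/cos(-11.2°) = 1.427 m; N'_1 = 37·cos(-11.2°) − 1·1.427 = 34.9; c'Δl = 0.86; W sinα = -7.2
Slice 2: Δl = 1.9/cos(-1.1°) = 1.900 m; N'_2 = 158·cos(-1.1°) − 42·1.900 = 78.2; c'Δl = 1.14; W sinα = -3.0
Slice 3: Δl = 1.3/cos8.6° = 1.315 m; N'_3 = 124·cos8.6° − 34·1.315 = 77.9; c'Δl = 0.79; W sinα = 18.5
Slice 4: Δl = 3.0/cos22.1° = 3.238 m; N'_4 = 249·cos22.1° − 7·3.238 = 208.0; c'Δl = 1.94; W sinα = 93.7
Slice 5: Δl = 3.1/cos44.2° = 4.324 m; N'_5 = 128·cos44.2° − 6·4.324 = 65.8; c'Δl = 2.59; W sinα = 89.2
Σc'Δl = 7.3 kN/m; ΣN' = 464.8 kN/m; ΣW sinα = 191.2 kN/m
Resisting = 7.3 + 464.8·tan33.1° = 7.3 + 303.0 = 310.3 kN/m
FS = 310.3 / 191.2 = 1.623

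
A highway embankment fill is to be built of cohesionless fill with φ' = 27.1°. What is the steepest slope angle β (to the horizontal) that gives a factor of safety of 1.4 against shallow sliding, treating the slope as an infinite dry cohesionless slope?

β = 20.1°

For an infinite dry cohesionless slope FS = tanφ'/tanβ, so tanβ = tanφ' / FS.
tanβ = tan27.1° / 1.4 = 0.5117 / 1.4 = 0.3655
β = arctan(0.3655) = 20.08°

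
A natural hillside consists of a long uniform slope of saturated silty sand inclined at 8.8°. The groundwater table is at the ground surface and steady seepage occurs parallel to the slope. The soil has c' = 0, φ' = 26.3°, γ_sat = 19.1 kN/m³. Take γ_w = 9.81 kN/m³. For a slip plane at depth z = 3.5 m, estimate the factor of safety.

FS = 1.55

With seepage parallel to the slope and the water table at the surface, the effective normal stress on the slip plane uses the buoyant unit weight γ' = γ_sat − γ_w while the driving shear stress uses γ_sat:
FS = [c' + γ' z cos²β tanφ'] / [γ_sat z sinβ cosβ]
(For c' = 0 this reduces to FS = (γ'/γ_sat)·tanφ'/tanβ.)
γ' = 19.1 − 9.81 = 9.29 kN/m³
Numerator = 0.0 + 9.29·3.5·cos²8.8°·tan26.3° = 0.0 + 9.29·3.5·0.9766·0.4942 = 15.694 kPa
Denominator = 19.1·3.5·sin8.8°·cos8.8° = 19.1·3.5·0.1530·0.9882 = 10.107 kPa
FS = 15.694 / 10.107 = 1.553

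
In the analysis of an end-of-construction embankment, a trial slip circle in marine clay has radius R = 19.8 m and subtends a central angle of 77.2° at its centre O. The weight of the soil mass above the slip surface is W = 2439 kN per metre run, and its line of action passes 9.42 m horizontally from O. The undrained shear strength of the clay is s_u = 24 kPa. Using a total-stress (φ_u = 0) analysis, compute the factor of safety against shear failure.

FS = 0.55

Taking moments about the centre O, the resisting moment is provided by the undrained shear strength acting along the arc:
Arc length L_a = R·θ = 19.8·(77.2°·π/180) = 19.8·1.3474 = 26.68 m
M_R = s_u·L_a·R = 24·26.68·19.8 = 12677.6 kN·m/m
M_D = W·d = 2439·9.42 = 22975.4 kN·m/m
FS = M_R / M_D = 12677.6 / 22975.4 = 0.552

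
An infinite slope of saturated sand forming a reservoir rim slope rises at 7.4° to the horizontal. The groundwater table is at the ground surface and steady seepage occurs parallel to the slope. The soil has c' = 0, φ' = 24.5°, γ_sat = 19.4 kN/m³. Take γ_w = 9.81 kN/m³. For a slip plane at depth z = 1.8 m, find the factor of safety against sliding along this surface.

With seepage parallel to the slope and the water table at the surface, the effective normal stress on the slip plane uses the buoyant unit weight γ' = γ_sat − γ_w while the driving shear stress uses γ_sat:
FS = [c' + γ' z cos²β tanφ'] / [γ_sat z sinβ cosβ]
(For c' = 0 this reduces to FS = (γ'/γ_sat)·tanφ'/tanβ.)
γ' = 19.4 − 9.81 = 9.59 kN/m³
Numerator = 0.0 + 9.59·1.8·cos²7.4°·tan24.5° = 0.0 + 9.59·1.8·0.9834·0.4557 = 7.736 kPa
Denominator = 19.4·1.8·sin7.4°·cos7.4° = 19.4·1.8·0.1288·0.9917 = 4.460 kPa
FS = 7.736 / 4.460 = 1.735

FS = 1.73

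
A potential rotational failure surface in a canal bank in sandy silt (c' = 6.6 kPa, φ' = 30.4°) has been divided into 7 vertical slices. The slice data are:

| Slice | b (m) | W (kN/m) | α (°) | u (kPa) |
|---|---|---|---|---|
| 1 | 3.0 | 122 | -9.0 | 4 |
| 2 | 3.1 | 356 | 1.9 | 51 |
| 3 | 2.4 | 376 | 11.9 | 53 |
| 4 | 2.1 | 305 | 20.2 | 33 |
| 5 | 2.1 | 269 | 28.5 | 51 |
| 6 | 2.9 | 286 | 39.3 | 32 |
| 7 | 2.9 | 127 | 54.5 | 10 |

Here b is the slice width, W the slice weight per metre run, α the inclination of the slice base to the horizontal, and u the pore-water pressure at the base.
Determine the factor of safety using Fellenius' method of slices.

Ordinary method of slices: FS = Σ[c'·Δl_i + (W_i cosα_i − u_i·Δl_i)·tanφ'] / Σ W_i sinα_i, with Δl_i = b_i / cosα_i.
Slice 1: Δl = 3.0/cos(-9.0°) = 3.037 m; N'_1 = 122·cos(-9.0°) − 4·3.037 = 108.3; c'Δl = 20.05; W sinα = -19.1
Slice 2: Δl = 3.1/cos1.9° = 3.102 m; N'_2 = 356·cos1.9° − 51·3.102 = 197.6; c'Δl = 20.47; W sinα = 11.8
Slice 3: Δl = 2.4/cos11.9° = 2.453 m; N'_3 = 376·cos11.9° − 53·2.453 = 237.9; c'Δl = 16.19; W sinα = 77.5
Slice 4: Δl = 2.1/cos20.2° = 2.238 m; N'_4 = 305·cos20.2° − 33·2.238 = 212.4; c'Δl = 14.77; W sinα = 105.3
Slice 5: Δl = 2.1/cos28.5° = 2.390 m; N'_5 = 269·cos28.5° − 51·2.390 = 114.5; c'Δl = 15.77; W sinα = 128.4
Slice 6: Δl = 2.9/cos39.3° = 3.748 m; N'_6 = 286·cos39.3° − 32·3.748 = 101.4; c'Δl = 24.73; W sinα = 181.1
Slice 7: Δl = 2.9/cos54.5° = 4.994 m; N'_7 = 127·cos54.5° − 10·4.994 = 23.8; c'Δl = 32.96; W sinα = 103.4
Σc'Δl = 144.9 kN/m; ΣN' = 996.0 kN/m; ΣW sinα = 588.5 kN/m
Resisting = 144.9 + 996.0·tan30.4° = 144.9 + 584.4 = 729.3 kN/m
FS = 729.3 / 588.5 = 1.239

FS = 1.24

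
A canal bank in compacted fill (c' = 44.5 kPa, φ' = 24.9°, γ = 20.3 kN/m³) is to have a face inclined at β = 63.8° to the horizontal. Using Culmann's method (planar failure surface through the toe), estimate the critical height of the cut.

Culmann's analysis gives the critical failure plane at α_cr = (β + φ')/2 = (63.8 + 24.9)/2 = 44.3°, and the critical height
H_c = (4c'/γ) · sinβ cosφ' / [1 − cos(β − φ')]
    = (4·44.5/20.3) · sin63.8°·cos24.9° / [1 − cos(38.9°)]
    = 8.768 · 0.8973·0.9070 / [1 − 0.7782]
    = 8.768 · 0.8139 / 0.2218
    = 32.18 m

H_c = 32.18 m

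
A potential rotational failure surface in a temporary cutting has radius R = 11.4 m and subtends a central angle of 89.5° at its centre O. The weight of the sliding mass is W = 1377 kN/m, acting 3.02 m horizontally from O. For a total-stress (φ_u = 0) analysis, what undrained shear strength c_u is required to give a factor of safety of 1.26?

FS = c_u·L_a·R / (W·d), so c_u = FS·W·d / (L_a·R).
Arc length L_a = R·θ = 11.4·(89.5°·π/180) = 11.4·1.5621 = 17.81 m
c_u = 1.26·1377·3.02 / (17.81·11.4) = 5239.8 / 203.01 = 25.81 kPa

c_u = 25.8 kPa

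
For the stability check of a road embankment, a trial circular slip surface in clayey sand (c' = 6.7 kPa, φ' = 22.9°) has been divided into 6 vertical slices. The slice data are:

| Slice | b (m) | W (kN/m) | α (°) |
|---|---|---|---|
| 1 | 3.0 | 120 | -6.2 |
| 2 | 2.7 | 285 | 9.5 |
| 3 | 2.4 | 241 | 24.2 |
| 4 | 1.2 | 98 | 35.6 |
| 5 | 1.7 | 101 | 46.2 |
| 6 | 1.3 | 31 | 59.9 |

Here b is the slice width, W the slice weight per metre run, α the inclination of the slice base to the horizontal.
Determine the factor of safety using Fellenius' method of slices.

Ordinary method of slices: FS = Σ[c'·Δl_i + (W_i cosα_i)·tanφ'] / Σ W_i sinα_i, with Δl_i = b_i / cosα_i.
Slice 1: Δl = 3.0/cos(-6.2°) = 3.018 m; N'_1 = 120·cos(-6.2°) = 119.3; c'Δl = 20.22; W sinα = -13.0
Slice 2: Δl = 2.7/cos9.5° = 2.738 m; N'_2 = 285·cos9.5° = 281.1; c'Δl = 18.34; W sinα = 47.0
Slice 3: Δl = 2.4/cos24.2° = 2.631 m; N'_3 = 241·cos24.2° = 219.8; c'Δl = 17.63; W sinα = 98.8
Slice 4: Δl = 1.2/cos35.6° = 1.476 m; N'_4 = 98·cos35.6° = 79.7; c'Δl = 9.89; W sinα = 57.0
Slice 5: Δl = 1.7/cos46.2° = 2.456 m; N'_5 = 101·cos46.2° = 69.9; c'Δl = 16.46; W sinα = 72.9
Slice 6: Δl = 1.3/cos59.9° = 2.592 m; N'_6 = 31·cos59.9° = 15.5; c'Δl = 17.37; W sinα = 26.8
Σc'Δl = 99.9 kN/m; ΣN' = 785.3 kN/m; ΣW sinα = 289.6 kN/m
Resisting = 99.9 + 785.3·tan22.9° = 99.9 + 331.7 = 431.6 kN/m
FS = 431.6 / 289.6 = 1.490

FS = 1.49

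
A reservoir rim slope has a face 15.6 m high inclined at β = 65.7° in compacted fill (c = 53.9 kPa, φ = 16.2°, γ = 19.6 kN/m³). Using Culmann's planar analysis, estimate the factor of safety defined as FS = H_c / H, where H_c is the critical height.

FS = 1.76

H_c = (4c/γ) · sinβ cosφ / [1 − cos(β − φ)]
    = (4·53.9/19.6) · sin65.7°·cos16.2° / [1 − cos49.5°]
    = 11.000 · 0.8752 / 0.3506 = 27.46 m
FS = H_c / H = 27.46 / 15.6 = 1.760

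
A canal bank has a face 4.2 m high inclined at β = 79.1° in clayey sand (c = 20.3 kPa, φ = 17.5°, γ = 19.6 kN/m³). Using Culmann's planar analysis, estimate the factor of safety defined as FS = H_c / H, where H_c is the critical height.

H_c = (4c/γ) · sinβ cosφ / [1 − cos(β − φ)]
    = (4·20.3/19.6) · sin79.1°·cos17.5° / [1 − cos61.6°]
    = 4.143 · 0.9365 / 0.5244 = 7.40 m
FS = H_c / H = 7.40 / 4.2 = 1.762

FS = 1.76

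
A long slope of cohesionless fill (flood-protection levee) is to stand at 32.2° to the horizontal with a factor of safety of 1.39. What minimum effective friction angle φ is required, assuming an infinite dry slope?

φ = 41.2°

FS = tanφ/tanβ ⇒ tanφ = FS · tanβ = 1.39 · tan32.2° = 0.8753
φ = arctan(0.8753) = 41.20°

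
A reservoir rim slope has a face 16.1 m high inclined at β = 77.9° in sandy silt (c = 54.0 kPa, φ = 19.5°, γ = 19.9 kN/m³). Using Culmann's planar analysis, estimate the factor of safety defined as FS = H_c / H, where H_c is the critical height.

FS = 1.31

H_c = (4c/γ) · sinβ cosφ / [1 − cos(β − φ)]
    = (4·54.0/19.9) · sin77.9°·cos19.5° / [1 − cos58.4°]
    = 10.854 · 0.9217 / 0.4760 = 21.02 m
FS = H_c / H = 21.02 / 16.1 = 1.305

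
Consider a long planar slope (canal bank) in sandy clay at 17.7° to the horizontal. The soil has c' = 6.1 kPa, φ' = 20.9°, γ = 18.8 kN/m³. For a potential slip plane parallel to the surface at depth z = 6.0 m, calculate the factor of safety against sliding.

For an infinite slope with a slip plane parallel to the surface (no pore pressure): FS = [c' + γz cos²β tanφ'] / [γz sinβ cosβ].
γz = 18.8·6.0 = 112.80 kN/m²
Numerator = 6.1 + 112.80·cos²17.7°·tan20.9° = 6.1 + 112.80·0.9076·0.3819 = 45.193 kPa
Denominator = 112.80·sin17.7°·cos17.7° = 112.80·0.3040·0.9527 = 32.671 kPa
FS = 45.193 / 32.671 = 1.383

FS = 1.38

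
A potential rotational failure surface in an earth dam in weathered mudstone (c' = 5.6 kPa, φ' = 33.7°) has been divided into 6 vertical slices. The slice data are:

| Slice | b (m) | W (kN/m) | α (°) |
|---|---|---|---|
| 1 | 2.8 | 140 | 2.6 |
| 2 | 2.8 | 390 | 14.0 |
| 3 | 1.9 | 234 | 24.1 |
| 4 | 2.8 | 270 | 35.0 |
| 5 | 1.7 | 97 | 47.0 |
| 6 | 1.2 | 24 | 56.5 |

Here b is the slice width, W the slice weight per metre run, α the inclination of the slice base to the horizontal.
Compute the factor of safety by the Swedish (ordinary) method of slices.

FS = 1.76

Ordinary method of slices: FS = Σ[c'·Δl_i + (W_i cosα_i)·tanφ'] / Σ W_i sinα_i, with Δl_i = b_i / cosα_i.
Slice 1: Δl = 2.8/cos2.6° = 2.803 m; N'_1 = 140·cos2.6° = 139.9; c'Δl = 15.70; W sinα = 6.4
Slice 2: Δl = 2.8/cos14.0° = 2.886 m; N'_2 = 390·cos14.0° = 378.4; c'Δl = 16.16; W sinα = 94.3
Slice 3: Δl = 1.9/cos24.1° = 2.081 m; N'_3 = 234·cos24.1° = 213.6; c'Δl = 11.66; W sinα = 95.5
Slice 4: Δl = 2.8/cos35.0° = 3.418 m; N'_4 = 270·cos35.0° = 221.2; c'Δl = 19.14; W sinα = 154.9
Slice 5: Δl = 1.7/cos47.0° = 2.493 m; N'_5 = 97·cos47.0° = 66.2; c'Δl = 13.96; W sinα = 70.9
Slice 6: Δl = 1.2/cos56.5° = 2.174 m; N'_6 = 24·cos56.5° = 13.2; c'Δl = 12.18; W sinα = 20.0
Σc'Δl = 88.8 kN/m; ΣN' = 1032.4 kN/m; ΣW sinα = 442.1 kN/m
Resisting = 88.8 + 1032.4·tan33.7° = 88.8 + 688.6 = 777.3 kN/m
FS = 777.3 / 442.1 = 1.758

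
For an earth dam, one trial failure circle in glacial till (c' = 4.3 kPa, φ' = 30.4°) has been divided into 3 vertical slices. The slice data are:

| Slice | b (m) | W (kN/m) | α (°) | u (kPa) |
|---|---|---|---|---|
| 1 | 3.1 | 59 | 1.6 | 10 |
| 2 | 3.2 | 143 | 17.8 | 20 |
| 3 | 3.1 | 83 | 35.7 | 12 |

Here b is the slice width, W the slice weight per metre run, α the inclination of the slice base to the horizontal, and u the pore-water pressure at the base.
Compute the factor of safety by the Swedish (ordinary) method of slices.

FS = 1.21

Ordinary method of slices: FS = Σ[c'·Δl_i + (W_i cosα_i − u_i·Δl_i)·tanφ'] / Σ W_i sinα_i, with Δl_i = b_i / cosα_i.
Slice 1: Δl = 3.1/cos1.6° = 3.101 m; N'_1 = 59·cos1.6° − 10·3.101 = 28.0; c'Δl = 13.34; W sinα = 1.6
Slice 2: Δl = 3.2/cos17.8° = 3.361 m; N'_2 = 143·cos17.8° − 20·3.361 = 68.9; c'Δl = 14.45; W sinα = 43.7
Slice 3: Δl = 3.1/cos35.7° = 3.817 m; N'_3 = 83·cos35.7° − 12·3.817 = 21.6; c'Δl = 16.41; W sinα = 48.4
Σc'Δl = 44.2 kN/m; ΣN' = 118.5 kN/m; ΣW sinα = 93.8 kN/m
Resisting = 44.2 + 118.5·tan30.4° = 44.2 + 69.5 = 113.7 kN/m
FS = 113.7 / 93.8 = 1.212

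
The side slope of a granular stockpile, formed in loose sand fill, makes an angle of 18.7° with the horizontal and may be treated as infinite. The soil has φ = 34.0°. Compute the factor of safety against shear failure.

FS = 1.99

For a dry cohesionless infinite slope the factor of safety is FS = tanφ / tanβ.
FS = tan34.0° / tan18.7° = 0.6745 / 0.3385 = 1.993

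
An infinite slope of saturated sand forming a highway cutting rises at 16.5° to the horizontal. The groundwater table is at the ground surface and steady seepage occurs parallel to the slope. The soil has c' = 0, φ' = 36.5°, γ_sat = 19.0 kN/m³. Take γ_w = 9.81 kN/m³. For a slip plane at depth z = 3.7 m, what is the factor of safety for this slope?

With seepage parallel to the slope and the water table at the surface, the effective normal stress on the slip plane uses the buoyant unit weight γ' = γ_sat − γ_w while the driving shear stress uses γ_sat:
FS = [c' + γ' z cos²β tanφ'] / [γ_sat z sinβ cosβ]
(For c' = 0 this reduces to FS = (γ'/γ_sat)·tanφ'/tanβ.)
γ' = 19.0 − 9.81 = 9.19 kN/m³
Numerator = 0.0 + 9.19·3.7·cos²16.5°·tan36.5° = 0.0 + 9.19·3.7·0.9193·0.7400 = 23.131 kPa
Denominator = 19.0·3.7·sin16.5°·cos16.5° = 19.0·3.7·0.2840·0.9588 = 19.144 kPa
FS = 23.131 / 19.144 = 1.208

FS = 1.21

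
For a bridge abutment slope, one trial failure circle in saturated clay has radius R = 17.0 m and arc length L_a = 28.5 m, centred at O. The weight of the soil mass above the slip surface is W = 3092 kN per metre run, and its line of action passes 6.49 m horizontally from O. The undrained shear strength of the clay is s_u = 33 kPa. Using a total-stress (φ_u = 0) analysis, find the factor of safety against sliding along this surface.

FS = 0.80

Taking moments about the centre O, the resisting moment is provided by the undrained shear strength acting along the arc:
M_R = s_u·L_a·R = 33·28.50·17.0 = 15988.5 kN·m/m
M_D = W·d = 3092·6.49 = 20067.1 kN·m/m
FS = M_R / M_D = 15988.5 / 20067.1 = 0.797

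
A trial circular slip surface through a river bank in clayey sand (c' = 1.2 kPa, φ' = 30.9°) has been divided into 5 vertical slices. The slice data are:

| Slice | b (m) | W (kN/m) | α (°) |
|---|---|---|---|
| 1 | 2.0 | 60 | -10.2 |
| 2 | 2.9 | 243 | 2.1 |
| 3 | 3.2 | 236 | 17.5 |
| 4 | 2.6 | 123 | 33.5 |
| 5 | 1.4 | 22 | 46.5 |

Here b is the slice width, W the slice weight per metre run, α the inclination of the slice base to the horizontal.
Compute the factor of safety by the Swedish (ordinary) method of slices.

FS = 2.63

Ordinary method of slices: FS = Σ[c'·Δl_i + (W_i cosα_i)·tanφ'] / Σ W_i sinα_i, with Δl_i = b_i / cosα_i.
Slice 1: Δl = 2.0/cos(-10.2°) = 2.032 m; N'_1 = 60·cos(-10.2°) = 59.1; c'Δl = 2.44; W sinα = -10.6
Slice 2: Δl = 2.9/cos2.1° = 2.902 m; N'_2 = 243·cos2.1° = 242.8; c'Δl = 3.48; W sinα = 8.9
Slice 3: Δl = 3.2/cos17.5° = 3.355 m; N'_3 = 236·cos17.5° = 225.1; c'Δl = 4.03; W sinα = 71.0
Slice 4: Δl = 2.6/cos33.5° = 3.118 m; N'_4 = 123·cos33.5° = 102.6; c'Δl = 3.74; W sinα = 67.9
Slice 5: Δl = 1.4/cos46.5° = 2.034 m; N'_5 = 22·cos46.5° = 15.1; c'Δl = 2.44; W sinα = 16.0
Σc'Δl = 16.1 kN/m; ΣN' = 644.7 kN/m; ΣW sinα = 153.1 kN/m
Resisting = 16.1 + 644.7·tan30.9° = 16.1 + 385.8 = 402.0 kN/m
FS = 402.0 / 153.1 = 2.626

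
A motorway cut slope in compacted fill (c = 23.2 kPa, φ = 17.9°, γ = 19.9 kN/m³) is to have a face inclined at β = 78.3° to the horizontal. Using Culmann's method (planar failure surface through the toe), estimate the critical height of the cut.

Culmann's analysis gives the critical failure plane at α_cr = (β + φ)/2 = (78.3 + 17.9)/2 = 48.1°, and the critical height
H_c = (4c/γ) · sinβ cosφ / [1 − cos(β − φ)]
    = (4·23.2/19.9) · sin78.3°·cos17.9° / [1 − cos(60.4°)]
    = 4.663 · 0.9792·0.9516 / [1 − 0.4939]
    = 4.663 · 0.9318 / 0.5061
    = 8.59 m

H_c = 8.59 m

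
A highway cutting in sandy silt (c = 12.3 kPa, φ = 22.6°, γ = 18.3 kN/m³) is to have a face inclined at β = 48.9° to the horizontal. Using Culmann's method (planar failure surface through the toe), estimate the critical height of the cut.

Culmann's analysis gives the critical failure plane at α_cr = (β + φ)/2 = (48.9 + 22.6)/2 = 35.8°, and the critical height
H_c = (4c/γ) · sinβ cosφ / [1 − cos(β − φ)]
    = (4·12.3/18.3) · sin48.9°·cos22.6° / [1 − cos(26.3°)]
    = 2.689 · 0.7536·0.9232 / [1 − 0.8965]
    = 2.689 · 0.6957 / 0.1035
    = 18.07 m

H_c = 18.07 m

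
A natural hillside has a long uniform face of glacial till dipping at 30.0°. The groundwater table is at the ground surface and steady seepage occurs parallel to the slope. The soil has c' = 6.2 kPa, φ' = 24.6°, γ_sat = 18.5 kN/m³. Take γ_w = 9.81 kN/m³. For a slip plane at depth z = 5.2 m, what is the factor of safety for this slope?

With seepage parallel to the slope and the water table at the surface, the effective normal stress on the slip plane uses the buoyant unit weight γ' = γ_sat − γ_w while the driving shear stress uses γ_sat:
FS = [c' + γ' z cos²β tanφ'] / [γ_sat z sinβ cosβ]
γ' = 18.5 − 9.81 = 8.69 kN/m³
Numerator = 6.2 + 8.69·5.2·cos²30.0°·tan24.6° = 6.2 + 8.69·5.2·0.7500·0.4578 = 21.717 kPa
Denominator = 18.5·5.2·sin30.0°·cos30.0° = 18.5·5.2·0.5000·0.8660 = 41.656 kPa
FS = 21.717 / 41.656 = 0.521

FS = 0.52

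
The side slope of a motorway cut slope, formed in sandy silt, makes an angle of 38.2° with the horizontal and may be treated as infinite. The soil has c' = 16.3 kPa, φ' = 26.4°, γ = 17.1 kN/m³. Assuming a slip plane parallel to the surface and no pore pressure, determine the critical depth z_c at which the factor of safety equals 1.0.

Setting FS = 1.00 in FS = [c' + γz cos²β tanφ'] / [γz sinβ cosβ] and solving for z:
z = c' / [γ cosβ (FS·sinβ − cosβ·tanφ')]
  = 16.3 / [17.1·cos38.2°·(1.00·sin38.2° − cos38.2°·tan26.4°)]
  = 16.3 / [17.1·0.7859·(1.00·0.6184 − 0.7859·0.4964)]
  = 16.3 / 3.0680 = 5.313 m

z_c = 5.31 m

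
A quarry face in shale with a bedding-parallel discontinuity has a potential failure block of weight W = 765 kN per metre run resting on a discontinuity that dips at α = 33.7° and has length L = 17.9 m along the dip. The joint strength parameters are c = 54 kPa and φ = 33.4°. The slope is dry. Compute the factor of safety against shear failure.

Resolving the block weight along and normal to the plane and applying the Mohr–Coulomb strength on the joint:
N' = W cosα = 765·cos33.7° = 636.4 kN/m
Driving force T = W sinα = 765·sin33.7° = 424.5 kN/m
Resisting force R = c·L + N'·tanφ = 54·17.9 + 636.4·tan33.4° = 966.6 + 419.7 = 1386.3 kN/m
FS = R / T = 1386.3 / 424.5 = 3.266

FS = 3.27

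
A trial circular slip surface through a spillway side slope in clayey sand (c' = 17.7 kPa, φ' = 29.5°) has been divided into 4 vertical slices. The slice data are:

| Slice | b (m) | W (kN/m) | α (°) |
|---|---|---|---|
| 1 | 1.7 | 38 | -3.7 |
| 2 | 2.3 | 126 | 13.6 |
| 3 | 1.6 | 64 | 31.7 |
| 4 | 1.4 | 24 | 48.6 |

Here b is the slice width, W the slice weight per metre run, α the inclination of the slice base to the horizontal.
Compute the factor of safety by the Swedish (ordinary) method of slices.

Ordinary method of slices: FS = Σ[c'·Δl_i + (W_i cosα_i)·tanφ'] / Σ W_i sinα_i, with Δl_i = b_i / cosα_i.
Slice 1: Δl = 1.7/cos(-3.7°) = 1.704 m; N'_1 = 38·cos(-3.7°) = 37.9; c'Δl = 30.15; W sinα = -2.5
Slice 2: Δl = 2.3/cos13.6° = 2.366 m; N'_2 = 126·cos13.6° = 122.5; c'Δl = 41.88; W sinα = 29.6
Slice 3: Δl = 1.6/cos31.7° = 1.881 m; N'_3 = 64·cos31.7° = 54.5; c'Δl = 33.29; W sinα = 33.6
Slice 4: Δl = 1.4/cos48.6° = 2.117 m; N'_4 = 24·cos48.6° = 15.9; c'Δl = 37.47; W sinα = 18.0
Σc'Δl = 142.8 kN/m; ΣN' = 230.7 kN/m; ΣW sinα = 78.8 kN/m
Resisting = 142.8 + 230.7·tan29.5° = 142.8 + 130.5 = 273.3 kN/m
FS = 273.3 / 78.8 = 3.468

FS = 3.47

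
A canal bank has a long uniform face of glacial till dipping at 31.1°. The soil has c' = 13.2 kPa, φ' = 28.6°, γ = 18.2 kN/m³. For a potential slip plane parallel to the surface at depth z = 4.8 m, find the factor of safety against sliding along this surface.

For an infinite slope with a slip plane parallel to the surface (no pore pressure): FS = [c' + γz cos²β tanφ'] / [γz sinβ cosβ].
γz = 18.2·4.8 = 87.36 kN/m²
Numerator = 13.2 + 87.36·cos²31.1°·tan28.6° = 13.2 + 87.36·0.7332·0.5452 = 48.122 kPa
Denominator = 87.36·sin31.1°·cos31.1° = 87.36·0.5165·0.8563 = 38.638 kPa
FS = 48.122 / 38.638 = 1.245

FS = 1.25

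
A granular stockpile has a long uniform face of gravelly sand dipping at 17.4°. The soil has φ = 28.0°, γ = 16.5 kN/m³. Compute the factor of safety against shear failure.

FS = 1.70

For a dry cohesionless infinite slope the factor of safety is FS = tanφ / tanβ.
FS = tan28.0° / tan17.4° = 0.5317 / 0.3134 = 1.697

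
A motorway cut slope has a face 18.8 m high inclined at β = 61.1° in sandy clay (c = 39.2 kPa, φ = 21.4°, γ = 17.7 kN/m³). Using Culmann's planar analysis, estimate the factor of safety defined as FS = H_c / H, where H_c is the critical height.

FS = 1.67

H_c = (4c/γ) · sinβ cosφ / [1 − cos(β − φ)]
    = (4·39.2/17.7) · sin61.1°·cos21.4° / [1 − cos39.7°]
    = 8.859 · 0.8151 / 0.2306 = 31.31 m
FS = H_c / H = 31.31 / 18.8 = 1.666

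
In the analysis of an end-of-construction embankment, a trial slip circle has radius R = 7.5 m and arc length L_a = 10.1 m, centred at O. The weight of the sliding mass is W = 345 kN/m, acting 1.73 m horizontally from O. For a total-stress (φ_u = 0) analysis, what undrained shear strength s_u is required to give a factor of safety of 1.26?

s_u = 9.9 kPa

FS = s_u·L_a·R / (W·d), so s_u = FS·W·d / (L_a·R).
s_u = 1.26·345·1.73 / (10.10·7.5) = 752.0 / 75.75 = 9.93 kPa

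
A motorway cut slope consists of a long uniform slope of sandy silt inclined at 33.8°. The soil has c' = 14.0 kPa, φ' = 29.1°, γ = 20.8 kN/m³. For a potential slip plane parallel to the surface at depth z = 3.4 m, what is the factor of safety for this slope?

FS = 1.26

For an infinite slope with a slip plane parallel to the surface (no pore pressure): FS = [c' + γz cos²β tanφ'] / [γz sinβ cosβ].
γz = 20.8·3.4 = 70.72 kN/m²
Numerator = 14.0 + 70.72·cos²33.8°·tan29.1° = 14.0 + 70.72·0.6905·0.5566 = 41.181 kPa
Denominator = 70.72·sin33.8°·cos33.8° = 70.72·0.5563·0.8310 = 32.692 kPa
FS = 41.181 / 32.692 = 1.260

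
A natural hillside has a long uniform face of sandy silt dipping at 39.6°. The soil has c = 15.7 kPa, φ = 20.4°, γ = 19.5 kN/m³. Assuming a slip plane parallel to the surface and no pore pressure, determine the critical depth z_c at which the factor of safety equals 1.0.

z_c = 2.98 m

Setting FS = 1.00 in FS = [c + γz cos²β tanφ] / [γz sinβ cosβ] and solving for z:
z = c / [γ cosβ (FS·sinβ − cosβ·tanφ)]
  = 15.7 / [19.5·cos39.6°·(1.00·sin39.6° − cos39.6°·tan20.4°)]
  = 15.7 / [19.5·0.7705·(1.00·0.6374 − 0.7705·0.3719)]
  = 15.7 / 5.2719 = 2.978 m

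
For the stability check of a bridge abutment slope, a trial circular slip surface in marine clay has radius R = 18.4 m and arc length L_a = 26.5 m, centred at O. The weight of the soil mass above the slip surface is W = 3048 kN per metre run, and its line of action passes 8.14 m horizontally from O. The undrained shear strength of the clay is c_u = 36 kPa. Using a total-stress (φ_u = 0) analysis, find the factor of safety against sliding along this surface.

Taking moments about the centre O, the resisting moment is provided by the undrained shear strength acting along the arc:
M_R = c_u·L_a·R = 36·26.50·18.4 = 17553.6 kN·m/m
M_D = W·d = 3048·8.14 = 24810.7 kN·m/m
FS = M_R / M_D = 17553.6 / 24810.7 = 0.708

FS = 0.71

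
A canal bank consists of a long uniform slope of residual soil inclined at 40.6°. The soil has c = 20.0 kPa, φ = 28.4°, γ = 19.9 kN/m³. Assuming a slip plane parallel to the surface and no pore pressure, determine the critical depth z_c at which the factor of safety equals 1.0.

z_c = 5.51 m

Setting FS = 1.00 in FS = [c + γz cos²β tanφ] / [γz sinβ cosβ] and solving for z:
z = c / [γ cosβ (FS·sinβ − cosβ·tanφ)]
  = 20.0 / [19.9·cos40.6°·(1.00·sin40.6° − cos40.6°·tan28.4°)]
  = 20.0 / [19.9·0.7593·(1.00·0.6508 − 0.7593·0.5407)]
  = 20.0 / 3.6299 = 5.510 m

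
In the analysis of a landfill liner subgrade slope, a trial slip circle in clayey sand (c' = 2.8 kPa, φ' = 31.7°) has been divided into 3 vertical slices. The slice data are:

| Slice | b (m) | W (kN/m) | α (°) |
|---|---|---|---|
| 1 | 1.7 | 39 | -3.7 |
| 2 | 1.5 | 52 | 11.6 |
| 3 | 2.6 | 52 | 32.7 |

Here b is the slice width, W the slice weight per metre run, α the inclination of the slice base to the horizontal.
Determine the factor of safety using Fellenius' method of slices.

FS = 2.78

Ordinary method of slices: FS = Σ[c'·Δl_i + (W_i cosα_i)·tanφ'] / Σ W_i sinα_i, with Δl_i = b_i / cosα_i.
Slice 1: Δl = 1.7/cos(-3.7°) = 1.704 m; N'_1 = 39·cos(-3.7°) = 38.9; c'Δl = 4.77; W sinα = -2.5
Slice 2: Δl = 1.5/cos11.6° = 1.531 m; N'_2 = 52·cos11.6° = 50.9; c'Δl = 4.29; W sinα = 10.5
Slice 3: Δl = 2.6/cos32.7° = 3.090 m; N'_3 = 52·cos32.7° = 43.8; c'Δl = 8.65; W sinα = 28.1
Σc'Δl = 17.7 kN/m; ΣN' = 133.6 kN/m; ΣW sinα = 36.0 kN/m
Resisting = 17.7 + 133.6·tan31.7° = 17.7 + 82.5 = 100.2 kN/m
FS = 100.2 / 36.0 = 2.782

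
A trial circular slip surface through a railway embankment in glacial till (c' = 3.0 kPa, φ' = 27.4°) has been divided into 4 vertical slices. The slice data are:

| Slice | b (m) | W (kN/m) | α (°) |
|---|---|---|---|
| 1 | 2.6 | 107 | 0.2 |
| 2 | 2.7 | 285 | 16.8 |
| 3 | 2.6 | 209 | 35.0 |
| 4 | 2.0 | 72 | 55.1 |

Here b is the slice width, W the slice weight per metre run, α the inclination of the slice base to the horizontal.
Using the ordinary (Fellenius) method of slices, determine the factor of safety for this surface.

FS = 1.31

Ordinary method of slices: FS = Σ[c'·Δl_i + (W_i cosα_i)·tanφ'] / Σ W_i sinα_i, with Δl_i = b_i / cosα_i.
Slice 1: Δl = 2.6/cos0.2° = 2.600 m; N'_1 = 107·cos0.2° = 107.0; c'Δl = 7.80; W sinα = 0.4
Slice 2: Δl = 2.7/cos16.8° = 2.820 m; N'_2 = 285·cos16.8° = 272.8; c'Δl = 8.46; W sinα = 82.4
Slice 3: Δl = 2.6/cos35.0° = 3.174 m; N'_3 = 209·cos35.0° = 171.2; c'Δl = 9.52; W sinα = 119.9
Slice 4: Δl = 2.0/cos55.1° = 3.496 m; N'_4 = 72·cos55.1° = 41.2; c'Δl = 10.49; W sinα = 59.1
Σc'Δl = 36.3 kN/m; ΣN' = 592.2 kN/m; ΣW sinα = 261.7 kN/m
Resisting = 36.3 + 592.2·tan27.4° = 36.3 + 307.0 = 343.3 kN/m
FS = 343.3 / 261.7 = 1.312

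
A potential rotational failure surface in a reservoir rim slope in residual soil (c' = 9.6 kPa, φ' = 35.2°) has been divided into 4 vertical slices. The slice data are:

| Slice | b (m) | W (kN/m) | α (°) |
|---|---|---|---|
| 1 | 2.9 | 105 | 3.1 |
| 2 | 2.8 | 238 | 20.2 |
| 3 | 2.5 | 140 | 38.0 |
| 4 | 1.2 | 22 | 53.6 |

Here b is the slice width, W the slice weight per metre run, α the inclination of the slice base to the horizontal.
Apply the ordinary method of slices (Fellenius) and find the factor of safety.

FS = 2.22

Ordinary method of slices: FS = Σ[c'·Δl_i + (W_i cosα_i)·tanφ'] / Σ W_i sinα_i, with Δl_i = b_i / cosα_i.
Slice 1: Δl = 2.9/cos3.1° = 2.904 m; N'_1 = 105·cos3.1° = 104.8; c'Δl = 27.88; W sinα = 5.7
Slice 2: Δl = 2.8/cos20.2° = 2.984 m; N'_2 = 238·cos20.2° = 223.4; c'Δl = 28.64; W sinα = 82.2
Slice 3: Δl = 2.5/cos38.0° = 3.173 m; N'_3 = 140·cos38.0° = 110.3; c'Δl = 30.46; W sinα = 86.2
Slice 4: Δl = 1.2/cos53.6° = 2.022 m; N'_4 = 22·cos53.6° = 13.1; c'Δl = 19.41; W sinα = 17.7
Σc'Δl = 106.4 kN/m; ΣN' = 451.6 kN/m; ΣW sinα = 191.8 kN/m
Resisting = 106.4 + 451.6·tan35.2° = 106.4 + 318.6 = 424.9 kN/m
FS = 424.9 / 191.8 = 2.216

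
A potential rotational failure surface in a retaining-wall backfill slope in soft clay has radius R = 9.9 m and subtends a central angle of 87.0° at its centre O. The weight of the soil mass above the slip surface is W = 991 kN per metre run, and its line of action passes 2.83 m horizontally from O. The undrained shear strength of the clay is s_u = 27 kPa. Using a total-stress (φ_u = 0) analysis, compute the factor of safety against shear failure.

FS = 1.43

Taking moments about the centre O, the resisting moment is provided by the undrained shear strength acting along the arc:
Arc length L_a = R·θ = 9.9·(87.0°·π/180) = 9.9·1.5184 = 15.03 m
M_R = s_u·L_a·R = 27·15.03·9.9 = 4018.2 kN·m/m
M_D = W·d = 991·2.83 = 2804.5 kN·m/m
FS = M_R / M_D = 4018.2 / 2804.5 = 1.433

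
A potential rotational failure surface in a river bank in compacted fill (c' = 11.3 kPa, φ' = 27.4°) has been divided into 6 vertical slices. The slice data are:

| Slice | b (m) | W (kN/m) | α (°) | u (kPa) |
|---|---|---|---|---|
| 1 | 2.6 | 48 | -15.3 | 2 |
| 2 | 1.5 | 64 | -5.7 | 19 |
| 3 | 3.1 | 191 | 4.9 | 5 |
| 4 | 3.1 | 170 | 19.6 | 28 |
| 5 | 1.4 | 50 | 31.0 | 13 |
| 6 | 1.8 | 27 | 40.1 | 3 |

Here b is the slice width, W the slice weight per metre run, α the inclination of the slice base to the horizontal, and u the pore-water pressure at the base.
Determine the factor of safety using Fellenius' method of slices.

Ordinary method of slices: FS = Σ[c'·Δl_i + (W_i cosα_i − u_i·Δl_i)·tanφ'] / Σ W_i sinα_i, with Δl_i = b_i / cosα_i.
Slice 1: Δl = 2.6/cos(-15.3°) = 2.696 m; N'_1 = 48·cos(-15.3°) − 2·2.696 = 40.9; c'Δl = 30.46; W sinα = -12.7
Slice 2: Δl = 1.5/cos(-5.7°) = 1.507 m; N'_2 = 64·cos(-5.7°) − 19·1.507 = 35.0; c'Δl = 17.03; W sinα = -6.4
Slice 3: Δl = 3.1/cos4.9° = 3.111 m; N'_3 = 191·cos4.9° − 5·3.111 = 174.7; c'Δl = 35.16; W sinα = 16.3
Slice 4: Δl = 3.1/cos19.6° = 3.291 m; N'_4 = 170·cos19.6° − 28·3.291 = 68.0; c'Δl = 37.18; W sinα = 57.0
Slice 5: Δl = 1.4/cos31.0° = 1.633 m; N'_5 = 50·cos31.0° − 13·1.633 = 21.6; c'Δl = 18.46; W sinα = 25.8
Slice 6: Δl = 1.8/cos40.1° = 2.353 m; N'_6 = 27·cos40.1° − 3·2.353 = 13.6; c'Δl = 26.59; W sinα = 17.4
Σc'Δl = 164.9 kN/m; ΣN' = 353.9 kN/m; ΣW sinα = 97.5 kN/m
Resisting = 164.9 + 353.9·tan27.4° = 164.9 + 183.5 = 348.3 kN/m
FS = 348.3 / 97.5 = 3.574

FS = 3.57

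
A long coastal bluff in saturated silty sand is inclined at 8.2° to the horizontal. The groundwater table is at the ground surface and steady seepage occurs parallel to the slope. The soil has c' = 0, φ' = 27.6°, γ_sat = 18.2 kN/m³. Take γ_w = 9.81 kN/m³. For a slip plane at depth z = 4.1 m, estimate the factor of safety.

With seepage parallel to the slope and the water table at the surface, the effective normal stress on the slip plane uses the buoyant unit weight γ' = γ_sat − γ_w while the driving shear stress uses γ_sat:
FS = [c' + γ' z cos²β tanφ'] / [γ_sat z sinβ cosβ]
(For c' = 0 this reduces to FS = (γ'/γ_sat)·tanφ'/tanβ.)
γ' = 18.2 − 9.81 = 8.39 kN/m³
Numerator = 0.0 + 8.39·4.1·cos²8.2°·tan27.6° = 0.0 + 8.39·4.1·0.9797·0.5228 = 17.618 kPa
Denominator = 18.2·4.1·sin8.2°·cos8.2° = 18.2·4.1·0.1426·0.9898 = 10.534 kPa
FS = 17.618 / 10.534 = 1.672

FS = 1.67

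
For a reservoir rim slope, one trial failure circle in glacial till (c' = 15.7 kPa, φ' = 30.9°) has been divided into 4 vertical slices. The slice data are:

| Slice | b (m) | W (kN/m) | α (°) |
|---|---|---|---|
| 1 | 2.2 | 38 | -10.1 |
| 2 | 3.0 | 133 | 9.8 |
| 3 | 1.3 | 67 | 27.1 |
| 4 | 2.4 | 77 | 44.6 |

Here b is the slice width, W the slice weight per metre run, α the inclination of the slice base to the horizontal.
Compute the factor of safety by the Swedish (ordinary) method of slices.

Ordinary method of slices: FS = Σ[c'·Δl_i + (W_i cosα_i)·tanφ'] / Σ W_i sinα_i, with Δl_i = b_i / cosα_i.
Slice 1: Δl = 2.2/cos(-10.1°) = 2.235 m; N'_1 = 38·cos(-10.1°) = 37.4; c'Δl = 35.08; W sinα = -6.7
Slice 2: Δl = 3.0/cos9.8° = 3.044 m; N'_2 = 133·cos9.8° = 131.1; c'Δl = 47.80; W sinα = 22.6
Slice 3: Δl = 1.3/cos27.1° = 1.460 m; N'_3 = 67·cos27.1° = 59.6; c'Δl = 22.93; W sinα = 30.5
Slice 4: Δl = 2.4/cos44.6° = 3.371 m; N'_4 = 77·cos44.6° = 54.8; c'Δl = 52.92; W sinα = 54.1
Σc'Δl = 158.7 kN/m; ΣN' = 282.9 kN/m; ΣW sinα = 100.6 kN/m
Resisting = 158.7 + 282.9·tan30.9° = 158.7 + 169.3 = 328.1 kN/m
FS = 328.1 / 100.6 = 3.262

FS = 3.26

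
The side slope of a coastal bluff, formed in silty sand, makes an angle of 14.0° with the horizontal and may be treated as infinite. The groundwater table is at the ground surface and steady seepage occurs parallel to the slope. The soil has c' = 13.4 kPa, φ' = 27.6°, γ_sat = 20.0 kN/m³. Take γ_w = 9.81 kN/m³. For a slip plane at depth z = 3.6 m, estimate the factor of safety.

With seepage parallel to the slope and the water table at the surface, the effective normal stress on the slip plane uses the buoyant unit weight γ' = γ_sat − γ_w while the driving shear stress uses γ_sat:
FS = [c' + γ' z cos²β tanφ'] / [γ_sat z sinβ cosβ]
γ' = 20.0 − 9.81 = 10.19 kN/m³
Numerator = 13.4 + 10.19·3.6·cos²14.0°·tan27.6° = 13.4 + 10.19·3.6·0.9415·0.5228 = 31.456 kPa
Denominator = 20.0·3.6·sin14.0°·cos14.0° = 20.0·3.6·0.2419·0.9703 = 16.901 kPa
FS = 31.456 / 16.901 = 1.861

FS = 1.86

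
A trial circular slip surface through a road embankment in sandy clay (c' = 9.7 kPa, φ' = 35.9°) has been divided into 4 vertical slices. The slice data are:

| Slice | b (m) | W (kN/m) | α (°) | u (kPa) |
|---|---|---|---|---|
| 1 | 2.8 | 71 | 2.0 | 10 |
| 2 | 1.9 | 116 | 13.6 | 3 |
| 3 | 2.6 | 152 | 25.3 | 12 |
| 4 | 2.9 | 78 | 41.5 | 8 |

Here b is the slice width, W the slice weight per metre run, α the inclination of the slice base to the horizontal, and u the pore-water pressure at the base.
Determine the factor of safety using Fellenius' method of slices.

FS = 2.15

Ordinary method of slices: FS = Σ[c'·Δl_i + (W_i cosα_i − u_i·Δl_i)·tanφ'] / Σ W_i sinα_i, with Δl_i = b_i / cosα_i.
Slice 1: Δl = 2.8/cos2.0° = 2.802 m; N'_1 = 71·cos2.0° − 10·2.802 = 42.9; c'Δl = 27.18; W sinα = 2.5
Slice 2: Δl = 1.9/cos13.6° = 1.955 m; N'_2 = 116·cos13.6° − 3·1.955 = 106.9; c'Δl = 18.96; W sinα = 27.3
Slice 3: Δl = 2.6/cos25.3° = 2.876 m; N'_3 = 152·cos25.3° − 12·2.876 = 102.9; c'Δl = 27.90; W sinα = 65.0
Slice 4: Δl = 2.9/cos41.5° = 3.872 m; N'_4 = 78·cos41.5° − 8·3.872 = 27.4; c'Δl = 37.56; W sinα = 51.7
Σc'Δl = 111.6 kN/m; ΣN' = 280.2 kN/m; ΣW sinα = 146.4 kN/m
Resisting = 111.6 + 280.2·tan35.9° = 111.6 + 202.8 = 314.4 kN/m
FS = 314.4 / 146.4 = 2.148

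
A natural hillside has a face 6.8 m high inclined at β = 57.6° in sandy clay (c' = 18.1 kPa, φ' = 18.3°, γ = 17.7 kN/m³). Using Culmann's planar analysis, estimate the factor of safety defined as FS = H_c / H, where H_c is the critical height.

FS = 2.13

H_c = (4c'/γ) · sinβ cosφ' / [1 − cos(β − φ')]
    = (4·18.1/17.7) · sin57.6°·cos18.3° / [1 − cos39.3°]
    = 4.090 · 0.8016 / 0.2262 = 14.50 m
FS = H_c / H = 14.50 / 6.8 = 2.132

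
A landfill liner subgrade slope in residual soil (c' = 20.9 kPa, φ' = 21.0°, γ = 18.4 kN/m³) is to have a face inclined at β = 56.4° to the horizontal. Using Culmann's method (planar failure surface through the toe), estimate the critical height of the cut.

H_c = 19.11 m

Culmann's analysis gives the critical failure plane at α_cr = (β + φ')/2 = (56.4 + 21.0)/2 = 38.7°, and the critical height
H_c = (4c'/γ) · sinβ cosφ' / [1 − cos(β − φ')]
    = (4·20.9/18.4) · sin56.4°·cos21.0° / [1 − cos(35.4°)]
    = 4.543 · 0.8329·0.9336 / [1 − 0.8151]
    = 4.543 · 0.7776 / 0.1849
    = 19.11 m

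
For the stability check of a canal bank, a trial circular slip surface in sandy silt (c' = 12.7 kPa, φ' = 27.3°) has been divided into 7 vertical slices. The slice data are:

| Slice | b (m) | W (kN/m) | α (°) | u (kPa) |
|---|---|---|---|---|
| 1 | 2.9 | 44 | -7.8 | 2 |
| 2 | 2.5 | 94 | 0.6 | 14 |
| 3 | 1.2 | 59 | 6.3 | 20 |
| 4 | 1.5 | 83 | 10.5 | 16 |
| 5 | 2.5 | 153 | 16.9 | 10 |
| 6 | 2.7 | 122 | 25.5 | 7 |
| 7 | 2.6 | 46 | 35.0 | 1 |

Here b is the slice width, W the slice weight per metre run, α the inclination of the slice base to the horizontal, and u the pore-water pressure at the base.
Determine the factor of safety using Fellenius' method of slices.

FS = 3.13

Ordinary method of slices: FS = Σ[c'·Δl_i + (W_i cosα_i − u_i·Δl_i)·tanφ'] / Σ W_i sinα_i, with Δl_i = b_i / cosα_i.
Slice 1: Δl = 2.9/cos(-7.8°) = 2.927 m; N'_1 = 44·cos(-7.8°) − 2·2.927 = 37.7; c'Δl = 37.17; W sinα = -6.0
Slice 2: Δl = 2.5/cos0.6° = 2.500 m; N'_2 = 94·cos0.6° − 14·2.500 = 59.0; c'Δl = 31.75; W sinα = 1.0
Slice 3: Δl = 1.2/cos6.3° = 1.207 m; N'_3 = 59·cos6.3° − 20·1.207 = 34.5; c'Δl = 15.33; W sinα = 6.5
Slice 4: Δl = 1.5/cos10.5° = 1.526 m; N'_4 = 83·cos10.5° − 16·1.526 = 57.2; c'Δl = 19.37; W sinα = 15.1
Slice 5: Δl = 2.5/cos16.9° = 2.613 m; N'_5 = 153·cos16.9° − 10·2.613 = 120.3; c'Δl = 33.18; W sinα = 44.5
Slice 6: Δl = 2.7/cos25.5° = 2.991 m; N'_6 = 122·cos25.5° − 7·2.991 = 89.2; c'Δl = 37.99; W sinα = 52.5
Slice 7: Δl = 2.6/cos35.0° = 3.174 m; N'_7 = 46·cos35.0° − 1·3.174 = 34.5; c'Δl = 40.31; W sinα = 26.4
Σc'Δl = 215.1 kN/m; ΣN' = 432.4 kN/m; ΣW sinα = 140.0 kN/m
Resisting = 215.1 + 432.4·tan27.3° = 215.1 + 223.2 = 438.3 kN/m
FS = 438.3 / 140.0 = 3.131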